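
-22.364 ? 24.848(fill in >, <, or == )<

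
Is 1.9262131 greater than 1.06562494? Yes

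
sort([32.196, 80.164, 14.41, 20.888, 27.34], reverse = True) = [80.164, 32.196, 27.34, 20.888, 14.41]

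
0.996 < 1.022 True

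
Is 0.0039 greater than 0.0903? No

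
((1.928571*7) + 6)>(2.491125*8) False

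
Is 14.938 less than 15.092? Yes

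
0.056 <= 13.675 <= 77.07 True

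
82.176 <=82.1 False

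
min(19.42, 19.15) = 19.15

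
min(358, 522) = 358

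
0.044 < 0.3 True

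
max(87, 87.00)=87.00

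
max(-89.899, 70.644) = 70.644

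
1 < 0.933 False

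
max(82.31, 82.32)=82.32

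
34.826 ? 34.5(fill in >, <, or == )>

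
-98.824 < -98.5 True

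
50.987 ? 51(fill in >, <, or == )<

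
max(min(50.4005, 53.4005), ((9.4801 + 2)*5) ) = 57.4005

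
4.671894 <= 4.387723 False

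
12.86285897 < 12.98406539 True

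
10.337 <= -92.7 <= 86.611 False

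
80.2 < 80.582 True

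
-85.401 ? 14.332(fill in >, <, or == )<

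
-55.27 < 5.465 True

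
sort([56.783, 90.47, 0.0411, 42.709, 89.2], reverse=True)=[90.47, 89.2, 56.783, 42.709, 0.0411]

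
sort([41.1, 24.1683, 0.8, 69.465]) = [0.8, 24.1683, 41.1, 69.465]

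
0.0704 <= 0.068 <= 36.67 False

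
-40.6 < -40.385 True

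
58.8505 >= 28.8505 True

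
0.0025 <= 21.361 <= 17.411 False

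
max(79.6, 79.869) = 79.869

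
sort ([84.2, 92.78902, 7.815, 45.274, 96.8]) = [7.815, 45.274, 84.2, 92.78902, 96.8]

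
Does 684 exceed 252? Yes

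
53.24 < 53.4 True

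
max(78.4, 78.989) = 78.989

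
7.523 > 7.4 True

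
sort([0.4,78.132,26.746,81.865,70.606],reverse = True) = [81.865,78.132,70.606,26.746,0.4]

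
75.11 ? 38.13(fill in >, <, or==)>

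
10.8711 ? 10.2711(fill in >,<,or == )>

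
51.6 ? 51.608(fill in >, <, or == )<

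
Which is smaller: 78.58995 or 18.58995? 18.58995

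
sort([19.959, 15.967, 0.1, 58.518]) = [0.1, 15.967, 19.959, 58.518]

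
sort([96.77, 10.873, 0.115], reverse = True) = [96.77, 10.873, 0.115]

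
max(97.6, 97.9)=97.9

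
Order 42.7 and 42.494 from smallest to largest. 42.494, 42.7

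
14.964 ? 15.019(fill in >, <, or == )<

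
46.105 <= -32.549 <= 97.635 False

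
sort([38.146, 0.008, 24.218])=[0.008, 24.218, 38.146]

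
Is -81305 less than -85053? No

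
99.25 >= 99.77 False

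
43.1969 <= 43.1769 False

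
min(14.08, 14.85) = 14.08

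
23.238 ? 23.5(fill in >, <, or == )<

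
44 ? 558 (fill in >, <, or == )<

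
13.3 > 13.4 False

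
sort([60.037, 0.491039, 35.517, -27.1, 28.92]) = [-27.1, 0.491039, 28.92, 35.517, 60.037]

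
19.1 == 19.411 False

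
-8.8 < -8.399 True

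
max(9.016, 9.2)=9.2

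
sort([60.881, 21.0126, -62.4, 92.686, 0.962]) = [-62.4, 0.962, 21.0126, 60.881, 92.686]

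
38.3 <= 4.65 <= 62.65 False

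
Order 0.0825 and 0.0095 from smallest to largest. 0.0095, 0.0825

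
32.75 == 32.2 False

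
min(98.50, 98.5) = 98.50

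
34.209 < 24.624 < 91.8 False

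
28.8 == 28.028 False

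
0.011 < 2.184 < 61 True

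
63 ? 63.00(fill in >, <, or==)==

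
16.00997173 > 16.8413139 False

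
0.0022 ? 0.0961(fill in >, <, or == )<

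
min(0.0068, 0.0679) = 0.0068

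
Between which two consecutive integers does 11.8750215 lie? 11 and 12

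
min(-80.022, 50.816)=-80.022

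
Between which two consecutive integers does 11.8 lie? 11 and 12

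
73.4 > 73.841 False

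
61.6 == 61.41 False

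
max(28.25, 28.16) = 28.25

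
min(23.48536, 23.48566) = 23.48536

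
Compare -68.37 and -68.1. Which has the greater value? -68.1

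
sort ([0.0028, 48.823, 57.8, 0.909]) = [0.0028, 0.909, 48.823, 57.8]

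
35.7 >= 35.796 False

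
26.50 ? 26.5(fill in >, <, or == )==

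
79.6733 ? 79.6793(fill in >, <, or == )<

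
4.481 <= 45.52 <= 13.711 False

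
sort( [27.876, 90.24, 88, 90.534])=[27.876, 88, 90.24, 90.534]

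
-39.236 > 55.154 False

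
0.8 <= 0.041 False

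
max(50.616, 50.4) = 50.616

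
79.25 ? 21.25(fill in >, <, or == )>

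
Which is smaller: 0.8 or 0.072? 0.072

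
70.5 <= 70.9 True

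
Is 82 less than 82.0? No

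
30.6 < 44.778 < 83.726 True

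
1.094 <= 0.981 False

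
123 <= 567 True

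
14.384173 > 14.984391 False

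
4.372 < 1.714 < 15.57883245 False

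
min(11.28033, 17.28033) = 11.28033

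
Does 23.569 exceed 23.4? Yes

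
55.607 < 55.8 True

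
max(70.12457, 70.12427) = 70.12457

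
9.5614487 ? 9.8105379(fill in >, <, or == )<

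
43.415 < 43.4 False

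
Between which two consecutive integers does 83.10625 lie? 83 and 84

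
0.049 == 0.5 False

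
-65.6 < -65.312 True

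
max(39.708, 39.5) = 39.708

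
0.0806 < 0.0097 False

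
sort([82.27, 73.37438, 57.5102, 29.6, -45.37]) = [-45.37, 29.6, 57.5102, 73.37438, 82.27]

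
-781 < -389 True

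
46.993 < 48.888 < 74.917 True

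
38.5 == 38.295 False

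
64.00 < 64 False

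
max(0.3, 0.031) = 0.3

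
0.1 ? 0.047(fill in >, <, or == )>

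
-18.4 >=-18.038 False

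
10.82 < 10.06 False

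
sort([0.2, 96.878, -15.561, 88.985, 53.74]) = [-15.561, 0.2, 53.74, 88.985, 96.878]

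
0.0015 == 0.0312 False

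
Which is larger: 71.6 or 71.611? 71.611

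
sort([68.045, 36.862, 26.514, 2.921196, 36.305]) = [2.921196, 26.514, 36.305, 36.862, 68.045]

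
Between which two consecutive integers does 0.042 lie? 0 and 1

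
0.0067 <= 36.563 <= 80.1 True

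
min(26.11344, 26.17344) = 26.11344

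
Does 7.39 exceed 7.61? No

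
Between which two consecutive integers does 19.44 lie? 19 and 20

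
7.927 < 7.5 False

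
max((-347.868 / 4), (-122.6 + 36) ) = -86.6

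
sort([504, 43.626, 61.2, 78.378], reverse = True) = [504, 78.378, 61.2, 43.626]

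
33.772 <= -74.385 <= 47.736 False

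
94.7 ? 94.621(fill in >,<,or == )>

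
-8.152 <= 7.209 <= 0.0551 False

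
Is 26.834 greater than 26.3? Yes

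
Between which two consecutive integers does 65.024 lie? 65 and 66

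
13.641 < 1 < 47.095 False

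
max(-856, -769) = -769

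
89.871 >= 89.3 True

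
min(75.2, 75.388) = 75.2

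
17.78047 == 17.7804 False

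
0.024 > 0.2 False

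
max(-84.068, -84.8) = -84.068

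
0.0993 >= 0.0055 True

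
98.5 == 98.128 False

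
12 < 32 True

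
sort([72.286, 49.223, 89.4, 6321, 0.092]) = [0.092, 49.223, 72.286, 89.4, 6321]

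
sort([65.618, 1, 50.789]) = [1, 50.789, 65.618]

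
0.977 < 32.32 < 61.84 True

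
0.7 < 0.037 False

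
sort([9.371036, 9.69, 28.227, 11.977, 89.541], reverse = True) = [89.541, 28.227, 11.977, 9.69, 9.371036]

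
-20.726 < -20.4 True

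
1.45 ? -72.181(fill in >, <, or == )>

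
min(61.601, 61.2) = 61.2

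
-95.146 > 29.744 False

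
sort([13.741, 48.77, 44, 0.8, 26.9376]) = [0.8, 13.741, 26.9376, 44, 48.77]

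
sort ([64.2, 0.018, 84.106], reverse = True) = [84.106, 64.2, 0.018]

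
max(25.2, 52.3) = 52.3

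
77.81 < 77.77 False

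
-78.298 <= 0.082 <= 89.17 True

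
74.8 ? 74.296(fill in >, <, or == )>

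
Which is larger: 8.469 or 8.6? 8.6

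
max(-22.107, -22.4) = -22.107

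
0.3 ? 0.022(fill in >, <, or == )>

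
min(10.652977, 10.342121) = 10.342121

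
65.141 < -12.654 False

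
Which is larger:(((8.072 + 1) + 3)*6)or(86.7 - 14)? (86.7 - 14)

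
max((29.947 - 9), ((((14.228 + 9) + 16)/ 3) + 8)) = 21.076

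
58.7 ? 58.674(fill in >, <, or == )>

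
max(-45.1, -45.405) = -45.1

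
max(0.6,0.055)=0.6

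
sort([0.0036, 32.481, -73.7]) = [-73.7, 0.0036, 32.481]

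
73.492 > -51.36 True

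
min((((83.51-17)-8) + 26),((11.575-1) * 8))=84.51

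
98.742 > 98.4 True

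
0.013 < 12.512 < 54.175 True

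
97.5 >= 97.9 False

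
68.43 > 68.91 False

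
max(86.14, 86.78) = 86.78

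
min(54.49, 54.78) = 54.49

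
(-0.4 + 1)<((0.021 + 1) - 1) False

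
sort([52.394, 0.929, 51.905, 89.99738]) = [0.929, 51.905, 52.394, 89.99738]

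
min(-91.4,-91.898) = -91.898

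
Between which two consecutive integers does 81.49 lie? 81 and 82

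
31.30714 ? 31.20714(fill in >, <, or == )>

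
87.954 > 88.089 False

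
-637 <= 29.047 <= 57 True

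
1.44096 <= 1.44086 False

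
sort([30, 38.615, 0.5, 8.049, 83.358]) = [0.5, 8.049, 30, 38.615, 83.358]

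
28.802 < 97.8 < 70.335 False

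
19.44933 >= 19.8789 False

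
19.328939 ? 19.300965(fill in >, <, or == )>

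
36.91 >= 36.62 True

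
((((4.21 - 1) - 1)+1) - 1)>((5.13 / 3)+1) False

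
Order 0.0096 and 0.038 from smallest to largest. 0.0096, 0.038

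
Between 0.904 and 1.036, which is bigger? 1.036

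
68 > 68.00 False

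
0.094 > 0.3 False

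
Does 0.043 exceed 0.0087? Yes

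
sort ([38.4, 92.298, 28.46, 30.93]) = [28.46, 30.93, 38.4, 92.298]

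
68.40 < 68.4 False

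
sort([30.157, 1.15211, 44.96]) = [1.15211, 30.157, 44.96]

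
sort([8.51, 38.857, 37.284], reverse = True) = [38.857, 37.284, 8.51]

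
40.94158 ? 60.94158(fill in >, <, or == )<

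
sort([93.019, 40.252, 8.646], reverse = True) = [93.019, 40.252, 8.646]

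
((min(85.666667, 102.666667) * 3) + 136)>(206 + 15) True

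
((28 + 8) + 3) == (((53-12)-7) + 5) True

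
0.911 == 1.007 False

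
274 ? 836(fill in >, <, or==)<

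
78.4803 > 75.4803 True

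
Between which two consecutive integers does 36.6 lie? 36 and 37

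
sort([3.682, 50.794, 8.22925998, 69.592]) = [3.682, 8.22925998, 50.794, 69.592]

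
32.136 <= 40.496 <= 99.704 True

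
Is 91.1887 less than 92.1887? Yes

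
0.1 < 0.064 False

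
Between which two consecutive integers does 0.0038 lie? 0 and 1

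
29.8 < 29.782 False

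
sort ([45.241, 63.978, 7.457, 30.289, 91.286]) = [7.457, 30.289, 45.241, 63.978, 91.286]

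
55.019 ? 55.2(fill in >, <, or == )<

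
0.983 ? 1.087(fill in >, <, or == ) <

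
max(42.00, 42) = 42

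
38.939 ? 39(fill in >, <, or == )<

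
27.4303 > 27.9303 False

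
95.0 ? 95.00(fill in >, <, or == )==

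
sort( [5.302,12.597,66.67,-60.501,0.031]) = [-60.501,0.031,5.302,12.597,66.67]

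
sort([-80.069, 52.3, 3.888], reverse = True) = [52.3, 3.888, -80.069]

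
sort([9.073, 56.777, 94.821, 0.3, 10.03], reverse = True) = [94.821, 56.777, 10.03, 9.073, 0.3]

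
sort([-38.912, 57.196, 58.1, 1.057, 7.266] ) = [-38.912, 1.057, 7.266, 57.196, 58.1]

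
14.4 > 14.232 True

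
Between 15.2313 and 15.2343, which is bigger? 15.2343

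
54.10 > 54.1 False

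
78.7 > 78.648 True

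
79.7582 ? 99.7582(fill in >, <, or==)<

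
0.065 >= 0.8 False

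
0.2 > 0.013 True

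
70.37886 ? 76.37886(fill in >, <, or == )<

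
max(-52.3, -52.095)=-52.095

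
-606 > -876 True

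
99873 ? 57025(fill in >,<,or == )>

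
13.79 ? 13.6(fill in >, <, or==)>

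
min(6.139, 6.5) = 6.139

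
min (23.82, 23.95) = 23.82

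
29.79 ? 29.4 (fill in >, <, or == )>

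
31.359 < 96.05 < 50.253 False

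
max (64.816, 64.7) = 64.816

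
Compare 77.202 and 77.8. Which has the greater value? 77.8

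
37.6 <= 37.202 False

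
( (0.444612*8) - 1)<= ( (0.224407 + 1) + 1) False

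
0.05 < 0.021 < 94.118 False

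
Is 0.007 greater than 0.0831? No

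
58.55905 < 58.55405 False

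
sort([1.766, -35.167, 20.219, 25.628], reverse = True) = [25.628, 20.219, 1.766, -35.167]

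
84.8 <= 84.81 True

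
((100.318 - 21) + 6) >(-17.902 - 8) True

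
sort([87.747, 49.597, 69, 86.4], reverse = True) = [87.747, 86.4, 69, 49.597]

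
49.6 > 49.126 True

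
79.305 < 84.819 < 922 True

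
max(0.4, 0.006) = 0.4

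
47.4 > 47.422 False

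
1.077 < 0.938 False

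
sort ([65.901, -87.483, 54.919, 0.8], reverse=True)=[65.901, 54.919, 0.8, -87.483]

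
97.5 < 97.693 True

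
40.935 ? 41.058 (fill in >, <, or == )<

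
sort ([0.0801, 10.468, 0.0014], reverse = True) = [10.468, 0.0801, 0.0014]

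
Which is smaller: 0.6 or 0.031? 0.031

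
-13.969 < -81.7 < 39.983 False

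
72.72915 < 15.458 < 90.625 False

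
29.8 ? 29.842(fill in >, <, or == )<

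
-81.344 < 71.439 True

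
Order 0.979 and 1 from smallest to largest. 0.979, 1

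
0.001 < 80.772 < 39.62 False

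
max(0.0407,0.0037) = 0.0407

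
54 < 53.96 False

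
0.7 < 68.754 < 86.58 True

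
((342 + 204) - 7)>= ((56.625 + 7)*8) True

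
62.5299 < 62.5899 True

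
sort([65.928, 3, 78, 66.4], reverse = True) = [78, 66.4, 65.928, 3]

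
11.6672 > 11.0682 True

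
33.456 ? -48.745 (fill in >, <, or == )>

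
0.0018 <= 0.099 True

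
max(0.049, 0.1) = 0.1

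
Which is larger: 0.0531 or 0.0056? 0.0531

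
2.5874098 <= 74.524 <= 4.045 False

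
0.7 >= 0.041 True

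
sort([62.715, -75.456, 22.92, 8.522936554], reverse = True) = [62.715, 22.92, 8.522936554, -75.456]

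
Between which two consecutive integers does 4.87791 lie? 4 and 5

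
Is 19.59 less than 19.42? No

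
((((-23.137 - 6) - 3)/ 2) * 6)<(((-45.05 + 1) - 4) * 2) True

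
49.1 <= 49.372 True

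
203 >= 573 False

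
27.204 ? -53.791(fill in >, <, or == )>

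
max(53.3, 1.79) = 53.3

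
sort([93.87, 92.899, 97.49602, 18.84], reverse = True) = [97.49602, 93.87, 92.899, 18.84]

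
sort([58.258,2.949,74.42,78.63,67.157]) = [2.949,58.258,67.157,74.42,78.63]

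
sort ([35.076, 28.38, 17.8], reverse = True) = [35.076, 28.38, 17.8]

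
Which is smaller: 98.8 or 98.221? 98.221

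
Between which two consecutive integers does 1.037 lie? 1 and 2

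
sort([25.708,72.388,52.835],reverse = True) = [72.388,52.835,25.708]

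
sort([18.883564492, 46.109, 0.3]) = [0.3, 18.883564492, 46.109]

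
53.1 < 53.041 False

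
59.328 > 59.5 False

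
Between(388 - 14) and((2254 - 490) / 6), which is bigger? (388 - 14)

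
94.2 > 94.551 False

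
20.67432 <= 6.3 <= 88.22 False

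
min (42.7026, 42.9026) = 42.7026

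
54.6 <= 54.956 True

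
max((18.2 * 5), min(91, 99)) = 91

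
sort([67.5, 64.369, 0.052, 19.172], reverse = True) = [67.5, 64.369, 19.172, 0.052]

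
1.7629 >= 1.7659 False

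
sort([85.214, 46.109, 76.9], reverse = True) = [85.214, 76.9, 46.109]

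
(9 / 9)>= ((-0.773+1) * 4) True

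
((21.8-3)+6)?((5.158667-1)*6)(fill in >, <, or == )<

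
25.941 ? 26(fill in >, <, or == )<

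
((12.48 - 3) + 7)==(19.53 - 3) False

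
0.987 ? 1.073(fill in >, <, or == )<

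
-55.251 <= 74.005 True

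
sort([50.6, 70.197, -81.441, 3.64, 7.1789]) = [-81.441, 3.64, 7.1789, 50.6, 70.197]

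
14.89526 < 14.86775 False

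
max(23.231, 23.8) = 23.8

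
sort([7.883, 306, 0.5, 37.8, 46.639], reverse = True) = [306, 46.639, 37.8, 7.883, 0.5]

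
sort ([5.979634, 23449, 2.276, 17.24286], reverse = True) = [23449, 17.24286, 5.979634, 2.276]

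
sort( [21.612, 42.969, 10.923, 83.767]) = [10.923, 21.612, 42.969, 83.767]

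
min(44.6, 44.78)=44.6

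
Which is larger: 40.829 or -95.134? 40.829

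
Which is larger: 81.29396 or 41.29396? 81.29396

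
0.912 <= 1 True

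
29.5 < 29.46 False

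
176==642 False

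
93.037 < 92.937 False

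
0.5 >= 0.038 True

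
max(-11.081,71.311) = 71.311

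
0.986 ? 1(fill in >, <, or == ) <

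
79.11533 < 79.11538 True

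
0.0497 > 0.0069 True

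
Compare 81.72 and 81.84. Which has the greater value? 81.84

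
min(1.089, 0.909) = 0.909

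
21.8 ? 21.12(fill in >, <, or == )>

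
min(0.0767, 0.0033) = 0.0033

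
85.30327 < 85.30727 True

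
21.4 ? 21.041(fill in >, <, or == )>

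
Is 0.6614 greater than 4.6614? No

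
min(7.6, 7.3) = 7.3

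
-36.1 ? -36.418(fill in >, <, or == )>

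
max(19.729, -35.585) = 19.729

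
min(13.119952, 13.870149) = 13.119952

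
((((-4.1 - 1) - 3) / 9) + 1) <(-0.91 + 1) False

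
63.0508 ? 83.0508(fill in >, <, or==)<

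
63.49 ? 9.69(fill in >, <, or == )>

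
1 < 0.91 False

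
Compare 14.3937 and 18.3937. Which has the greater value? 18.3937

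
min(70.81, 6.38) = 6.38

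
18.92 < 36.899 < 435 True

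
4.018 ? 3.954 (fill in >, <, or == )>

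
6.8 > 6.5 True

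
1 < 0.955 False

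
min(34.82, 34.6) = 34.6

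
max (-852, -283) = -283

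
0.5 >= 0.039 True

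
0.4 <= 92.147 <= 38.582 False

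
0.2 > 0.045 True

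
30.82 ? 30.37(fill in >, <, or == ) >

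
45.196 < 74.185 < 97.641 True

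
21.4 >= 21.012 True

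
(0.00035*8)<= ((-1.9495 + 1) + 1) True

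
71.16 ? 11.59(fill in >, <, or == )>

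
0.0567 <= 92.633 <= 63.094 False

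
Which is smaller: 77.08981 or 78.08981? 77.08981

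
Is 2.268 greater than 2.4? No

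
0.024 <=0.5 True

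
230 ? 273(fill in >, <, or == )<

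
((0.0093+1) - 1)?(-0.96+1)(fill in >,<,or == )<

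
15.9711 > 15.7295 True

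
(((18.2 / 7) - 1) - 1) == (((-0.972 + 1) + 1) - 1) False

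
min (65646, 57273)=57273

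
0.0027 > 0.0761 False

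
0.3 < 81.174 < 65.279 False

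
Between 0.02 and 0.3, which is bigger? 0.3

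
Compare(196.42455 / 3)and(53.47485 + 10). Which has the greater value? (196.42455 / 3)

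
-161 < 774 True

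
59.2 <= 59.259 True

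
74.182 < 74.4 True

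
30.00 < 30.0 False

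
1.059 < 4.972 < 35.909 True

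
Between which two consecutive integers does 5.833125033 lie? 5 and 6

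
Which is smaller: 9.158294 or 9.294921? 9.158294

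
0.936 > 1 False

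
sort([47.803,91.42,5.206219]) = [5.206219,47.803,91.42]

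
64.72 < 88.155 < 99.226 True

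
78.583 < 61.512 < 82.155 False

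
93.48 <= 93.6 True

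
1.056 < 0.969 False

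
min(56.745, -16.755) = -16.755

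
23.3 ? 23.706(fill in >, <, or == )<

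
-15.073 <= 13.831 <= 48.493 True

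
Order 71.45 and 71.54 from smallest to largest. 71.45, 71.54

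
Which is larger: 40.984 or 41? 41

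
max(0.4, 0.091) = 0.4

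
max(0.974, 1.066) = 1.066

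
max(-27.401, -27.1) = -27.1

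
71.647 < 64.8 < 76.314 False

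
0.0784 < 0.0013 False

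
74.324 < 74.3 False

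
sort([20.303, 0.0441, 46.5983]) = [0.0441, 20.303, 46.5983]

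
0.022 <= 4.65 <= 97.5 True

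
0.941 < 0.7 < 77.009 False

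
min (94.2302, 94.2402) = 94.2302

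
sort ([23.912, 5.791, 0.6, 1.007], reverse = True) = [23.912, 5.791, 1.007, 0.6]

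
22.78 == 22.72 False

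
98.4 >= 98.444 False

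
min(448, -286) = -286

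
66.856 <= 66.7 False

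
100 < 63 False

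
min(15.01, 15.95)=15.01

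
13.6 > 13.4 True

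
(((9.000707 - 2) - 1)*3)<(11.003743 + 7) True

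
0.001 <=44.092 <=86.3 True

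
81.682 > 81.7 False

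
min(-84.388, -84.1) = -84.388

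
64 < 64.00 False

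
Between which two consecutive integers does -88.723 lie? -89 and -88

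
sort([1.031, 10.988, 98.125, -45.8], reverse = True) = [98.125, 10.988, 1.031, -45.8]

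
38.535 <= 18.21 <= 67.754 False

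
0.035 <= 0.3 True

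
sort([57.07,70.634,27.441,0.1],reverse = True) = [70.634,57.07,27.441,0.1]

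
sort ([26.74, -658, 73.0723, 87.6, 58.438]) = [-658, 26.74, 58.438, 73.0723, 87.6]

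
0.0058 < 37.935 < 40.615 True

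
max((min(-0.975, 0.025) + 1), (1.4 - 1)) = 0.4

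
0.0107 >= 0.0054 True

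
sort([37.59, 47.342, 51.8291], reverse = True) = [51.8291, 47.342, 37.59]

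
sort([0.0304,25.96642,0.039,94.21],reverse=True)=[94.21,25.96642,0.039,0.0304]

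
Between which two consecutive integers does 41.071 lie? 41 and 42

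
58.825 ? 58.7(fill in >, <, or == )>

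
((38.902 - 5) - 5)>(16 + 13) False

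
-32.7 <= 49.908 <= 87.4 True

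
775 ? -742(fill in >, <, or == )>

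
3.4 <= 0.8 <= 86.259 False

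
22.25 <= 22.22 False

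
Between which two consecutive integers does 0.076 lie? 0 and 1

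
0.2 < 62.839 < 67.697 True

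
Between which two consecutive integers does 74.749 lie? 74 and 75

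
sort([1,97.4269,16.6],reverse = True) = [97.4269,16.6,1]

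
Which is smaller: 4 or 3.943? 3.943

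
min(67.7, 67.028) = 67.028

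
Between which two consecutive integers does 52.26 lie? 52 and 53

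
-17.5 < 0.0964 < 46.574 True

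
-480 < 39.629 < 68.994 True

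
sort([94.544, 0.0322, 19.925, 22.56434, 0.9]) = [0.0322, 0.9, 19.925, 22.56434, 94.544]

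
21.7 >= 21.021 True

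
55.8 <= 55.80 True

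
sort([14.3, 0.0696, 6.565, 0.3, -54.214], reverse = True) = [14.3, 6.565, 0.3, 0.0696, -54.214]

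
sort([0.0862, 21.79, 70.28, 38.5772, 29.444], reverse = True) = [70.28, 38.5772, 29.444, 21.79, 0.0862]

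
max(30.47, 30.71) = 30.71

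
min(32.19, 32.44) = 32.19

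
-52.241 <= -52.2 True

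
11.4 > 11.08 True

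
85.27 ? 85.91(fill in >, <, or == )<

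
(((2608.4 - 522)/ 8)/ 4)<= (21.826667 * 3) True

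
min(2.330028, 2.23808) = 2.23808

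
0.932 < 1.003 True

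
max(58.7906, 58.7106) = 58.7906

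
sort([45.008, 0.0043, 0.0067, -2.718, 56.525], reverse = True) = [56.525, 45.008, 0.0067, 0.0043, -2.718]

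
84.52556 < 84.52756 True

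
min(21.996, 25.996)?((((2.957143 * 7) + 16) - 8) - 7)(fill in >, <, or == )>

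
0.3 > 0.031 True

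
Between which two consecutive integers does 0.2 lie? 0 and 1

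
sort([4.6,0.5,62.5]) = [0.5,4.6,62.5]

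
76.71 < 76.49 False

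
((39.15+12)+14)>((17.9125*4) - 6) False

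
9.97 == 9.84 False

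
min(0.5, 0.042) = 0.042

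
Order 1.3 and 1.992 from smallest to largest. 1.3,1.992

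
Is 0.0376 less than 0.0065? No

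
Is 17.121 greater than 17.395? No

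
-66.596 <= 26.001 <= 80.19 True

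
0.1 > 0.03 True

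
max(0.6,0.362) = 0.6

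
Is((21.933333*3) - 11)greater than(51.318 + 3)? Yes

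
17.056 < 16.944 False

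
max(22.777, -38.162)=22.777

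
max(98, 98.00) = 98.00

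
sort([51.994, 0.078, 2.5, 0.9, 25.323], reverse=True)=[51.994, 25.323, 2.5, 0.9, 0.078]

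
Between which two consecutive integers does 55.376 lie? 55 and 56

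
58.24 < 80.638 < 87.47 True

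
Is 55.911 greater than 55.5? Yes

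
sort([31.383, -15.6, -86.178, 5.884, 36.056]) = [-86.178, -15.6, 5.884, 31.383, 36.056]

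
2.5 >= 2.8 False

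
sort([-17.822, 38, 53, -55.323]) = [-55.323, -17.822, 38, 53]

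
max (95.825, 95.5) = 95.825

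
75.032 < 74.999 False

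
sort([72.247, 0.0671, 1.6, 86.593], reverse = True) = [86.593, 72.247, 1.6, 0.0671]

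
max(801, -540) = 801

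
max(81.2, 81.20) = 81.20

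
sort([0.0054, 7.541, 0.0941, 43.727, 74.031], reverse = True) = [74.031, 43.727, 7.541, 0.0941, 0.0054]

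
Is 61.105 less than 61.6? Yes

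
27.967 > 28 False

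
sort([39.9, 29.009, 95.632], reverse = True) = [95.632, 39.9, 29.009]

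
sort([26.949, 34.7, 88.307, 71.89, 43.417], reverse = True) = [88.307, 71.89, 43.417, 34.7, 26.949]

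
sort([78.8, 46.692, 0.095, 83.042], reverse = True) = [83.042, 78.8, 46.692, 0.095]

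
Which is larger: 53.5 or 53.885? 53.885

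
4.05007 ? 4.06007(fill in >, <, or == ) <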